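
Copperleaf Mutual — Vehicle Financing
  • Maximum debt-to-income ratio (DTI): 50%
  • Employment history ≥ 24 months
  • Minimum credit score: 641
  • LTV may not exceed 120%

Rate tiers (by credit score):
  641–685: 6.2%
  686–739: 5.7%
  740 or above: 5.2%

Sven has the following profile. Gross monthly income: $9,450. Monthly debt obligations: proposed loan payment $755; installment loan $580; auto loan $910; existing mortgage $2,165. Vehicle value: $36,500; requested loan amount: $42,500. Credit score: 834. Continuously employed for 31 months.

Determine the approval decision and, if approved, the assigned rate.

Approved at 5.2%

Credit score 834 ≥ 641 (meets minimum)
Employment 31 ≥ 24 months
Loan-to-value = 42,500/36,500 = 116.4% — pass (120% max)
Total monthly debts = (755 + 580 + 910 + 2,165) = 4,410. DTI: 4,410 ÷ 9,450 = 46.7%, within the 50% cap
All requirements met. Score 834 falls in the 740 or above tier → 5.2%.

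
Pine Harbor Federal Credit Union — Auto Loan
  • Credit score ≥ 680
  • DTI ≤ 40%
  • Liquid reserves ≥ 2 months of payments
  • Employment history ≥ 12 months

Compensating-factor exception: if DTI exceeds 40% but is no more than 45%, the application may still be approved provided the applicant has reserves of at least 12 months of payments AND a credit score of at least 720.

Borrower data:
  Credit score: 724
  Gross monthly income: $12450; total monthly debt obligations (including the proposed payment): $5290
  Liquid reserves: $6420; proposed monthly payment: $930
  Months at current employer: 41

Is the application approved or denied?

Denied

Credit score 724 ≥ 680 (meets base)
DTI = 5,290/12,450 = 42.5% > 40% — standard DTI limit exceeded.
Reserves: 6,420 ÷ 930 = 6.9 months (meets 2-month minimum)
Employment 41 ≥ 12 months
DTI 42.5% is within the 40%–45% exception band; checking compensating factors.
Reserves 6.9 < 12 months; credit score 724 ≥ 720.
Compensating-factor requirement not fully met.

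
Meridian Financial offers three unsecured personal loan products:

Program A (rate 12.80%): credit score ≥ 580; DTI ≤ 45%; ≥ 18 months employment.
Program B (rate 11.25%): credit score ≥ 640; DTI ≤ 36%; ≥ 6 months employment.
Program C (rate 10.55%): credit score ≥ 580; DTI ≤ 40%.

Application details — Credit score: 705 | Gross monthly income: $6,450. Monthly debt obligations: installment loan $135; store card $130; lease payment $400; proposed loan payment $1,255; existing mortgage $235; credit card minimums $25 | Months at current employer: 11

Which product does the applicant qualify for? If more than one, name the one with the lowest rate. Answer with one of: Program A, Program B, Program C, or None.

Program C

Total debts = (135 + 130 + 400 + 1,255 + 235 + 25) = 2,180; DTI = 2,180/6,450 = 33.8%.
Program A: score 705 ≥ 580; DTI 33.8% ≤ 45%; employment 11 < 18 mo → does not qualify.
Program B: score 705 ≥ 640; DTI 33.8% ≤ 36%; employment 11 ≥ 6 mo → qualifies.
Program C: score 705 ≥ 580; DTI 33.8% ≤ 40% → qualifies.
Qualifying: Program B, Program C. Lowest rate is 10.55% → Program C.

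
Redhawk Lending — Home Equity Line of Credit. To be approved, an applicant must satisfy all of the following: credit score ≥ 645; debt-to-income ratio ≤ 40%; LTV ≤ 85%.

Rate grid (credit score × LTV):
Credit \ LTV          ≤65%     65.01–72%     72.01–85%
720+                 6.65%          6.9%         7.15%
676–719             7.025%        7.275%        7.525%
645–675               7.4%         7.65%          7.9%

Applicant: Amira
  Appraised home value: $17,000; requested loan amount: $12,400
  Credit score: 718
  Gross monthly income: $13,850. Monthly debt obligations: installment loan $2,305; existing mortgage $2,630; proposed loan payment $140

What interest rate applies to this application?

7.525%

Credit score 718 ≥ 645; Total monthly debts = (2,305 + 2,630 + 140) = 5,075. Debt-to-income = 5,075/13,850 = 36.6% — meets 40% limit
LTV = 12,400/17,000 = 72.9% ≤ 85%
Credit 718 → row 676–719; LTV 72.9% → column 72.01–85%. Grid cell → 7.525%.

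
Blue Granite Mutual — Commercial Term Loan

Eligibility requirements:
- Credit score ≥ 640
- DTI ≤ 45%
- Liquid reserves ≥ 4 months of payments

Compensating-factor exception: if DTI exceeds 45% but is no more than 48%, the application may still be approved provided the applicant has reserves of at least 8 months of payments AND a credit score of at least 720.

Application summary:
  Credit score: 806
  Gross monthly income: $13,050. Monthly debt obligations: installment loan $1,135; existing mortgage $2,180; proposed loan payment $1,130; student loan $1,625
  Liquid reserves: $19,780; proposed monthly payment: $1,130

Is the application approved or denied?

Approved

Credit score 806 ≥ 640 (meets base)
Total debts = (1,135 + 2,180 + 1,130 + 1,625) = 6,070. DTI: 6,070 ÷ 13,050 = 46.5%, over the 45% base limit.
Liquid reserves cover 19,780/1,130 = 17.5 months — ≥ 4 required
DTI 46.5% is within the 45%–48% exception band; checking compensating factors.
Reserves 17.5 ≥ 8 months; credit score 806 ≥ 720.
Both override conditions satisfied; DTI exception granted.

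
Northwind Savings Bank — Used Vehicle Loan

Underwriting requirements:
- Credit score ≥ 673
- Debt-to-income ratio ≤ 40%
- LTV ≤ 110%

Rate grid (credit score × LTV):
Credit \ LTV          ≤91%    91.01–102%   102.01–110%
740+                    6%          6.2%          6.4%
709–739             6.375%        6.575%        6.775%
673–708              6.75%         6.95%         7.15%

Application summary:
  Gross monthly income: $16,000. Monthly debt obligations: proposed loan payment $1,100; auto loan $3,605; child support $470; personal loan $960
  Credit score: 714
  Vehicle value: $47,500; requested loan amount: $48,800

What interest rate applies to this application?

6.775%

Credit score 714 ≥ 673; Total monthly debts = (1,100 + 3,605 + 470 + 960) = 6,135. DTI: 6,135 ÷ 16,000 = 38.3%, within the 40% cap
LTV: 48,800 ÷ 47,500 = 102.7%, within 110% cap
Score 714 is in the 709–739 band; LTV 102.7% is in the 102.01–110% band → 6.775%.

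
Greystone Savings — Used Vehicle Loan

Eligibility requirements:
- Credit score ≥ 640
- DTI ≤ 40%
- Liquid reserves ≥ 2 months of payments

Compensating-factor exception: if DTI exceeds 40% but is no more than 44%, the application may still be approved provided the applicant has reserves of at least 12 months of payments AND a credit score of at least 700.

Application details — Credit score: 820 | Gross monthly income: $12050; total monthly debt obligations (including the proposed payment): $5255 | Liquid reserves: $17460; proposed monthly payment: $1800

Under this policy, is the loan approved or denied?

Credit score 820 ≥ 640 (meets base)
DTI = 5,255/12,050 = 43.6% > 40% — standard DTI limit exceeded.
Reserves = 17,460/1,800 = 9.7 months ≥ 2
DTI 43.6% is within the 40%–44% exception band; checking compensating factors.
Override check — reserves: 9.7 mo (short of 12); score: 820 (ok).
Override conditions not both satisfied; exception does not apply.

Denied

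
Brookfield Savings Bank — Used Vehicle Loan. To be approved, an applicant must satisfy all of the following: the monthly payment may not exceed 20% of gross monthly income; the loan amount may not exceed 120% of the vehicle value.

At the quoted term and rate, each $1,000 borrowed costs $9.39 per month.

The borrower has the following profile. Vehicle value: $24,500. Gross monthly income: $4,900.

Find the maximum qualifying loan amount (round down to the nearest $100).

$29,400

Payment cap: 20% × $4,900 = $980/month.
At $9.39 per $1,000, that supports 980/9.39 × 1,000 ≈ $104,366 → $104,300.
LTV cap: 120% × $24,500 = $29,400 → $29,400.
Binding constraint: loan-to-value.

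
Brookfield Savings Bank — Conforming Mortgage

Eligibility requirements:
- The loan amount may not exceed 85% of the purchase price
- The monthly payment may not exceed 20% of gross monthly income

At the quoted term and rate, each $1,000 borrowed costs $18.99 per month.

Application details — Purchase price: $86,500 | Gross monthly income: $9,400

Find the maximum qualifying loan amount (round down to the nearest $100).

$73,500

Payment cap: 20% × $9,400 = $1,880/month.
At $18.99 per $1,000, that supports 1,880/18.99 × 1,000 ≈ $98,999 → $98,900.
LTV cap: 85% × $86,500 = $73,525 → $73,500.
Binding constraint: loan-to-value.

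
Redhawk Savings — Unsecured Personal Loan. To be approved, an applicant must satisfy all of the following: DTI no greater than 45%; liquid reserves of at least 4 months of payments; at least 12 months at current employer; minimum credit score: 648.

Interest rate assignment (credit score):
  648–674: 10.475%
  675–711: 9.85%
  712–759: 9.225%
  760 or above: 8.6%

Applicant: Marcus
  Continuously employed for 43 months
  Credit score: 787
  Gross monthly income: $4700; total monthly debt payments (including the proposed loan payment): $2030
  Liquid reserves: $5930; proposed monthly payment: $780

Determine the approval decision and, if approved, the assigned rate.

Approved at 8.6%

Credit score 787 ≥ 648 (meets minimum)
DTI: 2,030 ÷ 4,700 = 43.2%, within the 45% cap
Reserves = 5,930/780 = 7.6 months ≥ 4
Employment 43 ≥ 12 months
All requirements met. Score 787 falls in the 760 or above tier → 8.6%.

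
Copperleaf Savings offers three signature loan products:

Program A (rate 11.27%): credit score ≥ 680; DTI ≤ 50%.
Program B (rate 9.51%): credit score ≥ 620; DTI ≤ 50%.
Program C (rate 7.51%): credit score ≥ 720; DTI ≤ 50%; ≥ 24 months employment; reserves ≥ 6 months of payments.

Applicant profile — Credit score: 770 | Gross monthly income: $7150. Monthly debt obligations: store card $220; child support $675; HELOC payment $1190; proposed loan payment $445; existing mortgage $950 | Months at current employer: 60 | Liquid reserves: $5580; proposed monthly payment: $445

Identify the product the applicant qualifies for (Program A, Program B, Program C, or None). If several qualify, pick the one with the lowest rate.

Program C

Total debts = (220 + 675 + 1,190 + 445 + 950) = 3,480; DTI = 3,480/7,150 = 48.7%.
Reserves = 5,580/445 = 12.5 months.
Program A: score 770 ≥ 680; DTI 48.7% ≤ 50% → qualifies.
Program B: score 770 ≥ 620; DTI 48.7% ≤ 50% → qualifies.
Program C: score 770 ≥ 720; DTI 48.7% ≤ 50%; employment 60 ≥ 24 mo; reserves 12.5 ≥ 6 mo → qualifies.
Qualifying: Program A, Program B, Program C. Lowest rate is 7.51% → Program C.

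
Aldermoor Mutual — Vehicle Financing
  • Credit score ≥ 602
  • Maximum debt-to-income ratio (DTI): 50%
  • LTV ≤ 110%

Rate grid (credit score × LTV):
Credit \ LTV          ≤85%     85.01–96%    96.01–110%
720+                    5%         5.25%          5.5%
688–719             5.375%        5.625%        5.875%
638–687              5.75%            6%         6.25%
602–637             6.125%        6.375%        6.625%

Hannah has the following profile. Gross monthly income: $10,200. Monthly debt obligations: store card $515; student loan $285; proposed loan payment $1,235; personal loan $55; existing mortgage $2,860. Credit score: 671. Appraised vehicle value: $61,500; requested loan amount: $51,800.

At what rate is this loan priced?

5.75%

Credit score 671 ≥ 602; Total monthly debts = (515 + 285 + 1,235 + 55 + 2,860) = 4,950. DTI = 4,950/10,200 = 48.5% ≤ 50%
Loan-to-value = 51,800/61,500 = 84.2% — pass (110% max)
Score 671 is in the 638–687 band; LTV 84.2% is in the ≤85% band → 5.75%.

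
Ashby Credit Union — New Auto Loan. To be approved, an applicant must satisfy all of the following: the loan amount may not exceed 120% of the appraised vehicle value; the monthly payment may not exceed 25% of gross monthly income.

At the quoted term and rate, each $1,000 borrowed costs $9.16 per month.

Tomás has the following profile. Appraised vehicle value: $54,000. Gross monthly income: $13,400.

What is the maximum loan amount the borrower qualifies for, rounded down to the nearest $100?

Payment cap: 25% × $13,400 = $3,350/month.
At $9.16 per $1,000, that supports 3,350/9.16 × 1,000 ≈ $365,720 → $365,700.
LTV cap: 120% × $54,000 = $64,800 → $64,800.
Binding constraint: loan-to-value.

$64,800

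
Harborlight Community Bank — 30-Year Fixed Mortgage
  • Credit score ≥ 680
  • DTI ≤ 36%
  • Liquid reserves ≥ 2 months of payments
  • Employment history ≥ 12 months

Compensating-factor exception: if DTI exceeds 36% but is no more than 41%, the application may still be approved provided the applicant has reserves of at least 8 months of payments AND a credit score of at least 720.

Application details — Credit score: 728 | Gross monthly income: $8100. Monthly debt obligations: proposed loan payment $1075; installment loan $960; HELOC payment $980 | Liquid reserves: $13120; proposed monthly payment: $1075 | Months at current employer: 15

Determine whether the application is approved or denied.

Approved

Credit score 728 ≥ 680 (meets base)
Total debts = (1,075 + 960 + 980) = 3,015. DTI: 3,015 ÷ 8,100 = 37.2%, over the 36% base limit.
Reserves = 13,120/1,075 = 12.2 months ≥ 2
Employment 15 ≥ 12 months
37.2% falls in the override range (36%–41%), so the compensating-factor test applies.
Reserves 12.2 ≥ 8 months; credit score 728 ≥ 720.
Both override conditions satisfied; DTI exception granted.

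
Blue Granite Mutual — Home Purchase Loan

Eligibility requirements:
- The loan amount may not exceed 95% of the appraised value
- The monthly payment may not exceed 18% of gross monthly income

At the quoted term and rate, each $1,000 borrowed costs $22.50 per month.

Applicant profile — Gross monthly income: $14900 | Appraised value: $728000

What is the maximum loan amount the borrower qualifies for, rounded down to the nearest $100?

Payment cap: 18% × $14,900 = $2,682/month.
At $22.50 per $1,000, that supports 2,682/22.50 × 1,000 ≈ $119,200 → $119,200.
LTV cap: 95% × $728,000 = $691,600 → $691,600.
Binding constraint: payment-to-income.

$119,200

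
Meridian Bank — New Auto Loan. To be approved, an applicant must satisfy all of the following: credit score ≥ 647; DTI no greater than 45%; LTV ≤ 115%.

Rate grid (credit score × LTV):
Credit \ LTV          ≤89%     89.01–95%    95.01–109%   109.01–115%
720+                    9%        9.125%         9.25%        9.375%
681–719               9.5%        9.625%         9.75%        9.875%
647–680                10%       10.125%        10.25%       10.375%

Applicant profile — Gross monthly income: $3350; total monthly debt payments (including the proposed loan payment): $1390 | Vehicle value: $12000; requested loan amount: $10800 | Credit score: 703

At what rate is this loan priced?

Credit score 703 ≥ 647; Debt-to-income = 1,390/3,350 = 41.5% — meets 45% limit
LTV = 10,800/12,000 = 90% ≤ 115%
Row: 703 falls in 681–719. Column: 90% falls in 89.01–95%. Rate = 9.625%.

9.625%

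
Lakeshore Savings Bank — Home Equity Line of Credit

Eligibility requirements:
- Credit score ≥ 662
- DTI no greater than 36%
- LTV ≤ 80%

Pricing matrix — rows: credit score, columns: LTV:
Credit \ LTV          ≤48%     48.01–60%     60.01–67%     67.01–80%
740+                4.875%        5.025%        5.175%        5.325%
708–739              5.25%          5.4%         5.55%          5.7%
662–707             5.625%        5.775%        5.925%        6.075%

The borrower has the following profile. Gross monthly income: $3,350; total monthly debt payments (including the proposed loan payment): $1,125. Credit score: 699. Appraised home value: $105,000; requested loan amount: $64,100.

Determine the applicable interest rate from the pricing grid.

Credit score 699 ≥ 662; Debt-to-income = 1,125/3,350 = 33.6% — meets 36% limit
LTV: 64,100 ÷ 105,000 = 61%, within 80% cap
Row: 699 falls in 662–707. Column: 61% falls in 60.01–67%. Rate = 5.925%.

5.925%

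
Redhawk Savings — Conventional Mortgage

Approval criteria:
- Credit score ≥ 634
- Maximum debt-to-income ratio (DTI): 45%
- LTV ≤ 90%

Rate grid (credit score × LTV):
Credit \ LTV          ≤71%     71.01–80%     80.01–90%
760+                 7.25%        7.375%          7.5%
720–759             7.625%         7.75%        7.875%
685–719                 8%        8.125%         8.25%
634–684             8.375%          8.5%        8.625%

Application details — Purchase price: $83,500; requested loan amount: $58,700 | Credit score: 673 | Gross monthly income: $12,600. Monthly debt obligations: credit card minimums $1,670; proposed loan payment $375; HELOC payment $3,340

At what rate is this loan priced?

Credit score 673 ≥ 634; Total monthly debts = (1,670 + 375 + 3,340) = 5,385. DTI = 5,385/12,600 = 42.7% ≤ 45%
Loan-to-value = 58,700/83,500 = 70.3% — pass (90% max)
Row: 673 falls in 634–684. Column: 70.3% falls in ≤71%. Rate = 8.375%.

8.375%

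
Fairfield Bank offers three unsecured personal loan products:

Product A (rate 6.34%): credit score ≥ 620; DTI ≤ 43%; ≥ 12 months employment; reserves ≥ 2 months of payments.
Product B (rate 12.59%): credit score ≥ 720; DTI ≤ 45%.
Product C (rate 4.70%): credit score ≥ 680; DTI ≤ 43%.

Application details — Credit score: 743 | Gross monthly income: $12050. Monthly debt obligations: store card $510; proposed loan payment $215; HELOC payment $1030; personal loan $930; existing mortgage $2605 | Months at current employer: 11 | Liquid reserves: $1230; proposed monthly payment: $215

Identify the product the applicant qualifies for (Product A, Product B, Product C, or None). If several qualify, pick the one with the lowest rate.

Product B

Total debts = (510 + 215 + 1,030 + 930 + 2,605) = 5,290; DTI = 5,290/12,050 = 43.9%.
Reserves = 1,230/215 = 5.7 months.
Product A: score 743 ≥ 620; DTI 43.9% > 43%; employment 11 < 12 mo; reserves 5.7 ≥ 2 mo → does not qualify.
Product B: score 743 ≥ 720; DTI 43.9% ≤ 45% → qualifies.
Product C: score 743 ≥ 680; DTI 43.9% > 43% → does not qualify.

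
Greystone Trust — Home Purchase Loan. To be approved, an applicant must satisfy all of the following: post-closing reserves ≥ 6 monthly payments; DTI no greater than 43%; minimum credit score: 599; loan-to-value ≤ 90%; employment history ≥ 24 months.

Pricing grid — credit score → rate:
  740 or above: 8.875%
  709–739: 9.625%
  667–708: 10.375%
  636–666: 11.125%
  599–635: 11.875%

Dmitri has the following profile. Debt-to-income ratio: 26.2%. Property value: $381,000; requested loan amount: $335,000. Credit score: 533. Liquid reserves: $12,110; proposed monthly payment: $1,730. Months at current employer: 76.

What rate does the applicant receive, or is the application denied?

Denied

Credit score 533 < 599 (below minimum)
Debt-to-income 26.2% vs 43% cap — pass
Liquid reserves cover 12,110/1,730 = 7.0 months — ≥ 6 required
LTV: 335,000 ÷ 381,000 = 87.9%, within 90% cap
Employment 76 ≥ 24 months
Not all requirements met → denied.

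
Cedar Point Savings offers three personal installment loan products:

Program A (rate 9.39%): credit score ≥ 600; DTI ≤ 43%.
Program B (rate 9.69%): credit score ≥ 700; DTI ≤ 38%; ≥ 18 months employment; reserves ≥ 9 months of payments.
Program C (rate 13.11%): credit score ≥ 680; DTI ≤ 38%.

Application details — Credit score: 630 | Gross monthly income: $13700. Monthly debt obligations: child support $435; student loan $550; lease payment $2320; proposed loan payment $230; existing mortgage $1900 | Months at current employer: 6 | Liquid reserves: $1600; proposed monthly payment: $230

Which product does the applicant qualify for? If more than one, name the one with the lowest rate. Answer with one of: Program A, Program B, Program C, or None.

Program A

Total debts = (435 + 550 + 2,320 + 230 + 1,900) = 5,435; DTI = 5,435/13,700 = 39.7%.
Reserves = 1,600/230 = 7.0 months.
Program A: score 630 ≥ 600; DTI 39.7% ≤ 43% → qualifies.
Program B: score 630 < 700; DTI 39.7% > 38%; employment 6 < 18 mo; reserves 7.0 < 9 mo → does not qualify.
Program C: score 630 < 680; DTI 39.7% > 38% → does not qualify.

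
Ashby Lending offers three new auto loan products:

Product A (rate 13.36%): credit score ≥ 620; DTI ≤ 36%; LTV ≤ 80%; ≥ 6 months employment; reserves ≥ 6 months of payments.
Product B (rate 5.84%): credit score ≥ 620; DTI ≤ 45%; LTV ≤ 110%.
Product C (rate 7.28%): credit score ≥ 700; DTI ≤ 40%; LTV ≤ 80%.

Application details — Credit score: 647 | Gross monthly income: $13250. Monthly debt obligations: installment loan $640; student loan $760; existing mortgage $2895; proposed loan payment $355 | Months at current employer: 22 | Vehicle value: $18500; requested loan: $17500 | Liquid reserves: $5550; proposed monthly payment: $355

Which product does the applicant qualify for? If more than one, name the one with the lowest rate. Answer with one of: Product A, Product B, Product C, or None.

Total debts = (640 + 760 + 2,895 + 355) = 4,650; DTI = 4,650/13,250 = 35.1%.
LTV = 17,500/18,500 = 94.6%.
Reserves = 5,550/355 = 15.6 months.
Product A: score 647 ≥ 620; DTI 35.1% ≤ 36%; LTV 94.6% > 80%; employment 22 ≥ 6 mo; reserves 15.6 ≥ 6 mo → does not qualify.
Product B: score 647 ≥ 620; DTI 35.1% ≤ 45%; LTV 94.6% ≤ 110% → qualifies.
Product C: score 647 < 700; DTI 35.1% ≤ 40%; LTV 94.6% > 80% → does not qualify.

Product B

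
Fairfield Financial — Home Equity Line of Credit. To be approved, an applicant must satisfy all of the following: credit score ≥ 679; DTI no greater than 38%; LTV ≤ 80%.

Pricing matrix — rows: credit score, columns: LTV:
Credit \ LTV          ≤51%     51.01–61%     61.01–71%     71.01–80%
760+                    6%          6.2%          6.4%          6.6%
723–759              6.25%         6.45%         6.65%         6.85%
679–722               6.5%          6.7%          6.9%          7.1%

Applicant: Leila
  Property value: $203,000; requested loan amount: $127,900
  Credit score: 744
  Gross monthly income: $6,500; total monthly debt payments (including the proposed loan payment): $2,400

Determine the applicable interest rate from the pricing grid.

Credit score 744 ≥ 679; Debt-to-income = 2,400/6,500 = 36.9% — meets 38% limit
Loan-to-value = 127,900/203,000 = 63% — pass (80% max)
Score 744 is in the 723–759 band; LTV 63% is in the 61.01–71% band → 6.65%.

6.65%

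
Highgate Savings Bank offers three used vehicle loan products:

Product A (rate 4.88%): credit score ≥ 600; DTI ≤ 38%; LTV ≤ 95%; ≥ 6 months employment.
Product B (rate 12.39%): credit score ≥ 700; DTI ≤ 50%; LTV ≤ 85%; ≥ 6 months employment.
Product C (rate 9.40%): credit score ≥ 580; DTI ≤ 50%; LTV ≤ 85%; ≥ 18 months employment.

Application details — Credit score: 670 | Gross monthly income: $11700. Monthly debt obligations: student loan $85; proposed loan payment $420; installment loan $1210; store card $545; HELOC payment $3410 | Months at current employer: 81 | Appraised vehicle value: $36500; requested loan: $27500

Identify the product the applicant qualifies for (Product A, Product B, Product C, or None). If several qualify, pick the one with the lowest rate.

Total debts = (85 + 420 + 1,210 + 545 + 3,410) = 5,670; DTI = 5,670/11,700 = 48.5%.
LTV = 27,500/36,500 = 75.3%.
Product A: score 670 ≥ 600; DTI 48.5% > 38%; LTV 75.3% ≤ 95%; employment 81 ≥ 6 mo → does not qualify.
Product B: score 670 < 700; DTI 48.5% ≤ 50%; LTV 75.3% ≤ 85%; employment 81 ≥ 6 mo → does not qualify.
Product C: score 670 ≥ 580; DTI 48.5% ≤ 50%; LTV 75.3% ≤ 85%; employment 81 ≥ 18 mo → qualifies.

Product C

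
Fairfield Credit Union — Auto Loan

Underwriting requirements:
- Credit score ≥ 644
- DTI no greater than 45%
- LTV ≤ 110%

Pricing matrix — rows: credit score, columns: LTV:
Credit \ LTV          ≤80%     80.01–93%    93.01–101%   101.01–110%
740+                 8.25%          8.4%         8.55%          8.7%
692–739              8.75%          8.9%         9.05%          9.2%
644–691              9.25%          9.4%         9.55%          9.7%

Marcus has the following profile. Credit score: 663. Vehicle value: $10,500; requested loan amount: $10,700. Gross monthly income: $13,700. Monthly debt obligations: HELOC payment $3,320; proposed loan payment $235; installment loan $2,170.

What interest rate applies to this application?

Credit score 663 ≥ 644; Total monthly debts = (3,320 + 235 + 2,170) = 5,725. Debt-to-income = 5,725/13,700 = 41.8% — meets 45% limit
LTV: 10,700 ÷ 10,500 = 101.9%, within 110% cap
Credit 663 → row 644–691; LTV 101.9% → column 101.01–110%. Grid cell → 9.7%.

9.7%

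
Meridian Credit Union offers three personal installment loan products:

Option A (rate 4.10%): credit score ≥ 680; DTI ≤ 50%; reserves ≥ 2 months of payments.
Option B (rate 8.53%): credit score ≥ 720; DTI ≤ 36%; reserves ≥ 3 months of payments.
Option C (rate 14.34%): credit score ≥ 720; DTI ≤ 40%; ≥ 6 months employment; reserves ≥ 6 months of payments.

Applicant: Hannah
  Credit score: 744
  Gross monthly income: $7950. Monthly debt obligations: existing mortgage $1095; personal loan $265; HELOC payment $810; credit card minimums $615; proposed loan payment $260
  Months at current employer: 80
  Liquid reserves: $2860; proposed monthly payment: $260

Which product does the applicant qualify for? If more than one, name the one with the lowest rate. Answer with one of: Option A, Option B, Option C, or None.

Option A

Total debts = (1,095 + 265 + 810 + 615 + 260) = 3,045; DTI = 3,045/7,950 = 38.3%.
Reserves = 2,860/260 = 11.0 months.
Option A: score 744 ≥ 680; DTI 38.3% ≤ 50%; reserves 11.0 ≥ 2 mo → qualifies.
Option B: score 744 ≥ 720; DTI 38.3% > 36%; reserves 11.0 ≥ 3 mo → does not qualify.
Option C: score 744 ≥ 720; DTI 38.3% ≤ 40%; employment 80 ≥ 6 mo; reserves 11.0 ≥ 6 mo → qualifies.
Qualifying: Option A, Option C. Lowest rate is 4.10% → Option A.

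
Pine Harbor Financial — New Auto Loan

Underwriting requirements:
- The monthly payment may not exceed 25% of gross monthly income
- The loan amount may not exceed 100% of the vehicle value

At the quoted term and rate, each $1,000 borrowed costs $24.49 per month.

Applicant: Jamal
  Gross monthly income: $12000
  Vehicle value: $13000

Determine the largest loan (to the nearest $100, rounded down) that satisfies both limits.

Payment cap: 25% × $12,000 = $3,000/month.
At $24.49 per $1,000, that supports 3,000/24.49 × 1,000 ≈ $122,498 → $122,400.
LTV cap: 100% × $13,000 = $13,000 → $13,000.
Binding constraint: loan-to-value.

$13,000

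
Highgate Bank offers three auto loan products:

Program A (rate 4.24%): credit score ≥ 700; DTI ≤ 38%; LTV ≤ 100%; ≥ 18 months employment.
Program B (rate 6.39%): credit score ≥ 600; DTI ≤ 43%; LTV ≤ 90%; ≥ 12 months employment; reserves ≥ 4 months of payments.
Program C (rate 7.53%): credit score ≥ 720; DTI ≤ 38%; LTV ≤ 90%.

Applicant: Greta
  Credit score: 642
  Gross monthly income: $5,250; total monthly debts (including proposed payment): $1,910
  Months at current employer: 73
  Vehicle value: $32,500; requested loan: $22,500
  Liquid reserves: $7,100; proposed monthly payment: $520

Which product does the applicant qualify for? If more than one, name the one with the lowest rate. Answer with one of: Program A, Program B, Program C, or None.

DTI = 1,910/5,250 = 36.4%.
LTV = 22,500/32,500 = 69.2%.
Reserves = 7,100/520 = 13.7 months.
Program A: score 642 < 700; DTI 36.4% ≤ 38%; LTV 69.2% ≤ 100%; employment 73 ≥ 18 mo → does not qualify.
Program B: score 642 ≥ 600; DTI 36.4% ≤ 43%; LTV 69.2% ≤ 90%; employment 73 ≥ 12 mo; reserves 13.7 ≥ 4 mo → qualifies.
Program C: score 642 < 720; DTI 36.4% ≤ 38%; LTV 69.2% ≤ 90% → does not qualify.

Program B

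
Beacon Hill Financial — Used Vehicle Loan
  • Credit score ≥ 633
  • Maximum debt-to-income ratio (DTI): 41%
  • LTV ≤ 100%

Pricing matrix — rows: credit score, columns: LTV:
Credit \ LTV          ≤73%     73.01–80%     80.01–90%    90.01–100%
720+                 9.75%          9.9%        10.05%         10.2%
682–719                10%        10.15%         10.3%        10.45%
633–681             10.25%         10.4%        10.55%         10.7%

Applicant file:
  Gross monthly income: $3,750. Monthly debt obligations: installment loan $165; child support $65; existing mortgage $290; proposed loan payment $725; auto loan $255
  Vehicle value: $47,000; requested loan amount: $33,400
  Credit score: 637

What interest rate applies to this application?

Credit score 637 ≥ 633; Total monthly debts = (165 + 65 + 290 + 725 + 255) = 1,500. DTI: 1,500 ÷ 3,750 = 40%, within the 41% cap
Loan-to-value = 33,400/47,000 = 71.1% — pass (100% max)
Credit 637 → row 633–681; LTV 71.1% → column ≤73%. Grid cell → 10.25%.

10.25%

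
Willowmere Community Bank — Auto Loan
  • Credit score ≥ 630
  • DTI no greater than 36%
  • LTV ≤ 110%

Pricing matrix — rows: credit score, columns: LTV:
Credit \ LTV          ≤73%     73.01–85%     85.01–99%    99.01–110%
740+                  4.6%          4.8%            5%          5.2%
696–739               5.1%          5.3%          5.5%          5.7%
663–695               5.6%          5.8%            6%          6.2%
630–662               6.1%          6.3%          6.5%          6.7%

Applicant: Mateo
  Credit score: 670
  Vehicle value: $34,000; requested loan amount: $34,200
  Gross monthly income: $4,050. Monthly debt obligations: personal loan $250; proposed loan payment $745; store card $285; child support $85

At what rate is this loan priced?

6.2%

Credit score 670 ≥ 630; Total monthly debts = (250 + 745 + 285 + 85) = 1,365. DTI = 1,365/4,050 = 33.7% ≤ 36%
Loan-to-value = 34,200/34,000 = 100.6% — pass (110% max)
Credit 670 → row 663–695; LTV 100.6% → column 99.01–110%. Grid cell → 6.2%.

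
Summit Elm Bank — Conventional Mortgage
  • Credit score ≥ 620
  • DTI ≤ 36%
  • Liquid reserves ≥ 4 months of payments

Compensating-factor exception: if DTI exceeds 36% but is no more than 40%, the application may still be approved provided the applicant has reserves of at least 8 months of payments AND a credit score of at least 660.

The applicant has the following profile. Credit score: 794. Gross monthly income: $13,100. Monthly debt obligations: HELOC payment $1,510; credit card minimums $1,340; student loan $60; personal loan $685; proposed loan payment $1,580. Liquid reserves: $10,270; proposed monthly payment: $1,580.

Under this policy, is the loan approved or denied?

Denied

Credit score 794 ≥ 620 (meets base)
Total debts = (1,510 + 1,340 + 60 + 685 + 1,580) = 5,175. DTI = 5,175/13,100 = 39.5% > 36% — standard DTI limit exceeded.
Reserves: 10,270 ÷ 1,580 = 6.5 months (meets 4-month minimum)
DTI 39.5% is within the 36%–40% exception band; checking compensating factors.
Override check — reserves: 6.5 mo (short of 8); score: 794 (ok).
Compensating-factor requirement not fully met.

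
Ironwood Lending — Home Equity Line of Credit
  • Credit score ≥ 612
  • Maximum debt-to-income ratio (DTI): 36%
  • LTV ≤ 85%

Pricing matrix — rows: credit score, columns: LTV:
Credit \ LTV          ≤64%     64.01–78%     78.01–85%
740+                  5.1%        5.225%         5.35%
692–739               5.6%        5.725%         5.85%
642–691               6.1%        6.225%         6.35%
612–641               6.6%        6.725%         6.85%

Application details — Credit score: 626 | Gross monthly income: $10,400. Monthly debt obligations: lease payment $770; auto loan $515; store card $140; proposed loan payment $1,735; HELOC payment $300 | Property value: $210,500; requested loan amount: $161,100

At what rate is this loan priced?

Credit score 626 ≥ 612; Total monthly debts = (770 + 515 + 140 + 1,735 + 300) = 3,460. DTI = 3,460/10,400 = 33.3% ≤ 36%
LTV = 161,100/210,500 = 76.5% ≤ 85%
Credit 626 → row 612–641; LTV 76.5% → column 64.01–78%. Grid cell → 6.725%.

6.725%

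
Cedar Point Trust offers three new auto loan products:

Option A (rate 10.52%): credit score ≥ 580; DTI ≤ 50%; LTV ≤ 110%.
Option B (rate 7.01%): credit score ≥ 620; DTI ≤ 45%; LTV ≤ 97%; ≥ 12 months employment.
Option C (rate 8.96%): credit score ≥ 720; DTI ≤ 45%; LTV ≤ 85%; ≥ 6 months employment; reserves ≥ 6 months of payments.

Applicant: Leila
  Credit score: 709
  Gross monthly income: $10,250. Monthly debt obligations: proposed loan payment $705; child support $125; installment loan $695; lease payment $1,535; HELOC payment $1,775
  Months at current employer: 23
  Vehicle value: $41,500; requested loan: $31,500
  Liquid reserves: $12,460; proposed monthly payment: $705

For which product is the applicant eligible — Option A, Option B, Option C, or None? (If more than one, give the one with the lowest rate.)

Total debts = (705 + 125 + 695 + 1,535 + 1,775) = 4,835; DTI = 4,835/10,250 = 47.2%.
LTV = 31,500/41,500 = 75.9%.
Reserves = 12,460/705 = 17.7 months.
Option A: score 709 ≥ 580; DTI 47.2% ≤ 50%; LTV 75.9% ≤ 110% → qualifies.
Option B: score 709 ≥ 620; DTI 47.2% > 45%; LTV 75.9% ≤ 97%; employment 23 ≥ 12 mo → does not qualify.
Option C: score 709 < 720; DTI 47.2% > 45%; LTV 75.9% ≤ 85%; employment 23 ≥ 6 mo; reserves 17.7 ≥ 6 mo → does not qualify.

Option A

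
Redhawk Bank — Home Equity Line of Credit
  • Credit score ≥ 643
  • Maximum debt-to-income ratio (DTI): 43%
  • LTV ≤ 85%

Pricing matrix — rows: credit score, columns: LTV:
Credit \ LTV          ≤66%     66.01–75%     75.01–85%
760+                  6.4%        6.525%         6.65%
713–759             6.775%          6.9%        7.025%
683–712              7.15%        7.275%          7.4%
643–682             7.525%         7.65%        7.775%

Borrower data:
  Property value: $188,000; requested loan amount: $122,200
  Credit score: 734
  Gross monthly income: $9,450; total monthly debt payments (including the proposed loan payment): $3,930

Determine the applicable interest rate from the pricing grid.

6.775%

Credit score 734 ≥ 643; DTI: 3,930 ÷ 9,450 = 41.6%, within the 43% cap
LTV: 122,200 ÷ 188,000 = 65%, within 85% cap
Score 734 is in the 713–759 band; LTV 65% is in the ≤66% band → 6.775%.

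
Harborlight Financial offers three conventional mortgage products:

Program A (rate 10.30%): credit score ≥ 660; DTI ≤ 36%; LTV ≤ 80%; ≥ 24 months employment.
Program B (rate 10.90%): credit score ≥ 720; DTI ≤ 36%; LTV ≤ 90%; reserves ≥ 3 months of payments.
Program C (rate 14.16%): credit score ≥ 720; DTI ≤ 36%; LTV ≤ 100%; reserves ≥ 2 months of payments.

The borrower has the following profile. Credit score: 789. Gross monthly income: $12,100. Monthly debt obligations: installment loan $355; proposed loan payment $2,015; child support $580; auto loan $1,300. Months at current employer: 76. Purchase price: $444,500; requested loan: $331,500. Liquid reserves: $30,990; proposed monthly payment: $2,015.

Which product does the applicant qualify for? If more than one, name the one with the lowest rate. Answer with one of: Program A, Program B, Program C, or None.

Total debts = (355 + 2,015 + 580 + 1,300) = 4,250; DTI = 4,250/12,100 = 35.1%.
LTV = 331,500/444,500 = 74.6%.
Reserves = 30,990/2,015 = 15.4 months.
Program A: score 789 ≥ 660; DTI 35.1% ≤ 36%; LTV 74.6% ≤ 80%; employment 76 ≥ 24 mo → qualifies.
Program B: score 789 ≥ 720; DTI 35.1% ≤ 36%; LTV 74.6% ≤ 90%; reserves 15.4 ≥ 3 mo → qualifies.
Program C: score 789 ≥ 720; DTI 35.1% ≤ 36%; LTV 74.6% ≤ 100%; reserves 15.4 ≥ 2 mo → qualifies.
Qualifying: Program A, Program B, Program C. Lowest rate is 10.30% → Program A.

Program A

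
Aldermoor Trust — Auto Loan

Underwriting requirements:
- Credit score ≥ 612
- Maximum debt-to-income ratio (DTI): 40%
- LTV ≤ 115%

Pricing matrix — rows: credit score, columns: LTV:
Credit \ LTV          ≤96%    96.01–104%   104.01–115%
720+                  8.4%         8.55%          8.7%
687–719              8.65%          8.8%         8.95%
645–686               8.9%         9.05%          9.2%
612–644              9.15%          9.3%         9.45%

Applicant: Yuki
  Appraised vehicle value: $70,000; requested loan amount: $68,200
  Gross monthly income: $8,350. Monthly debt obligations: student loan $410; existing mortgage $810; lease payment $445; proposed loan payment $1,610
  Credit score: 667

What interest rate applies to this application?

Credit score 667 ≥ 612; Total monthly debts = (410 + 810 + 445 + 1,610) = 3,275. DTI = 3,275/8,350 = 39.2% ≤ 40%
Loan-to-value = 68,200/70,000 = 97.4% — pass (115% max)
Credit 667 → row 645–686; LTV 97.4% → column 96.01–104%. Grid cell → 9.05%.

9.05%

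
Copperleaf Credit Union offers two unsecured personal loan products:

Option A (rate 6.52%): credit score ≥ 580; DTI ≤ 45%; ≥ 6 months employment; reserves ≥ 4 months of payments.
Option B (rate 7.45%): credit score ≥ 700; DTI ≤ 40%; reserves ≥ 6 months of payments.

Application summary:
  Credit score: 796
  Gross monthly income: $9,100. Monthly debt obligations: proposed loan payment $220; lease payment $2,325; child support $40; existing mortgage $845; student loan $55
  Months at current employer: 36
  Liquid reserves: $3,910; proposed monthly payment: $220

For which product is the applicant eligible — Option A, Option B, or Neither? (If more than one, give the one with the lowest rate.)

Total debts = (220 + 2,325 + 40 + 845 + 55) = 3,485; DTI = 3,485/9,100 = 38.3%.
Reserves = 3,910/220 = 17.8 months.
Option A: score 796 ≥ 580; DTI 38.3% ≤ 45%; employment 36 ≥ 6 mo; reserves 17.8 ≥ 4 mo → qualifies.
Option B: score 796 ≥ 700; DTI 38.3% ≤ 40%; reserves 17.8 ≥ 6 mo → qualifies.
Qualifying: Option A, Option B. Lowest rate is 6.52% → Option A.

Option A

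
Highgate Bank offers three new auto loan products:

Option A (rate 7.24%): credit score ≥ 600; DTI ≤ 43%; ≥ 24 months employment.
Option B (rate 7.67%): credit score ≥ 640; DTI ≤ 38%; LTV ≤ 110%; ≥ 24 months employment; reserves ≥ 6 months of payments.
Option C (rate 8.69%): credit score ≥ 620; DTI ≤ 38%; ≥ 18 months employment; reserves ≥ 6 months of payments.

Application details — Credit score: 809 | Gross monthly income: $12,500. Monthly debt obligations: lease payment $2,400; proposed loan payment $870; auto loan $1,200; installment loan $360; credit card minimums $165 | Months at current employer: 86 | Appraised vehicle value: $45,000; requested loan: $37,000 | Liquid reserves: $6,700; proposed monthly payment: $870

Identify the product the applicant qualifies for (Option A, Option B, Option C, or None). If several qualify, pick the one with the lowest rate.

Total debts = (2,400 + 870 + 1,200 + 360 + 165) = 4,995; DTI = 4,995/12,500 = 40%.
LTV = 37,000/45,000 = 82.2%.
Reserves = 6,700/870 = 7.7 months.
Option A: score 809 ≥ 600; DTI 40% ≤ 43%; employment 86 ≥ 24 mo → qualifies.
Option B: score 809 ≥ 640; DTI 40% > 38%; LTV 82.2% ≤ 110%; employment 86 ≥ 24 mo; reserves 7.7 ≥ 6 mo → does not qualify.
Option C: score 809 ≥ 620; DTI 40% > 38%; employment 86 ≥ 18 mo; reserves 7.7 ≥ 6 mo → does not qualify.

Option A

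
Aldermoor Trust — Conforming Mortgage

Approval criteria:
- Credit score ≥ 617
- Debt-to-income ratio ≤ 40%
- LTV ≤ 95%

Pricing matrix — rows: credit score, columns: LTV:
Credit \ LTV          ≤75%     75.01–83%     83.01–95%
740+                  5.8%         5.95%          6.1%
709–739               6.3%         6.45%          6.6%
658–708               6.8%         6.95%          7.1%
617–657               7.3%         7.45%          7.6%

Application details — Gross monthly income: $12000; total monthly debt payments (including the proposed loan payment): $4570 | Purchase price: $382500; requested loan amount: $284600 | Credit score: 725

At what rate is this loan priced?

6.3%

Credit score 725 ≥ 617; DTI: 4,570 ÷ 12,000 = 38.1%, within the 40% cap
Loan-to-value = 284,600/382,500 = 74.4% — pass (95% max)
Credit 725 → row 709–739; LTV 74.4% → column ≤75%. Grid cell → 6.3%.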